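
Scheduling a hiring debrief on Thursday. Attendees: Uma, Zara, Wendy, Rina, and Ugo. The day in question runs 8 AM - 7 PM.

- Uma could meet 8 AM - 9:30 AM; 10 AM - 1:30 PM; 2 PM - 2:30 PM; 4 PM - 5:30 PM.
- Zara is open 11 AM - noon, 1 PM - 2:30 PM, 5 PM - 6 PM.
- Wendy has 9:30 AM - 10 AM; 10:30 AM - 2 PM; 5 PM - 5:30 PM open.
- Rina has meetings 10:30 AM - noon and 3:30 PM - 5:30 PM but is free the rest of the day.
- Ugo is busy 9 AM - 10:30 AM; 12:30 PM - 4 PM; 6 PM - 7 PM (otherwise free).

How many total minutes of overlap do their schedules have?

0

Uma free: 08:00-09:30, 10:00-13:30, 14:00-14:30, 16:00-17:30.
Zara free: 11:00-12:00, 13:00-14:30, 17:00-18:00.
Wendy free: 09:30-10:00, 10:30-14:00, 17:00-17:30.
Rina free: 08:00-10:30, 12:00-15:30, 17:30-19:00 (invert busy blocks within the working day).
Ugo free: 08:00-09:00, 10:30-12:30, 16:00-18:00 (invert busy blocks within the working day).
Uma ∩ Zara: 11:00-12:00, 13:00-13:30, 14:00-14:30, 17:00-17:30.
Uma ∩ Zara ∩ Wendy: 11:00-12:00, 13:00-13:30, 17:00-17:30.
Uma ∩ Zara ∩ Wendy ∩ Rina: 13:00-13:30.
Uma ∩ Zara ∩ Wendy ∩ Rina ∩ Ugo: ∅.
There is no time when everyone is free.
There is no common window, so the total is 0 minutes.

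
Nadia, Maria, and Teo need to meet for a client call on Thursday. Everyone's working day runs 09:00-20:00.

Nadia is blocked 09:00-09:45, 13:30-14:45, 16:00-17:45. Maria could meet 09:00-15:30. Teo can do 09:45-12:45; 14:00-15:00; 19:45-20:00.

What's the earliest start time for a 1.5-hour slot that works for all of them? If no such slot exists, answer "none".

09:45

Nadia free: 09:45-13:30, 14:45-16:00, 17:45-20:00 (invert busy blocks within the working day).
Maria free: 09:00-15:30.
Teo free: 09:45-12:45, 14:00-15:00, 19:45-20:00.
Nadia ∩ Maria: 09:45-13:30, 14:45-15:30.
Nadia ∩ Maria ∩ Teo: 09:45-12:45, 14:45-15:00.
The first common window of at least 90 minutes is 09:45-12:45, so the earliest start is 09:45.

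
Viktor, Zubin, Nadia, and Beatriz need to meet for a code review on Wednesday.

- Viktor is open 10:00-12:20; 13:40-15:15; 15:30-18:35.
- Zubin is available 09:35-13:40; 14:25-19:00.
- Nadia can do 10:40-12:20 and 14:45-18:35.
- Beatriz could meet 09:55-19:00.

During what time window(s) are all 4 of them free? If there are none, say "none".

10:40-12:20, 14:45-15:15, 15:30-18:35

Viktor ∩ Zubin: 10:00-12:20, 14:25-15:15, 15:30-18:35.
Viktor ∩ Zubin ∩ Nadia: 10:40-12:20, 14:45-15:15, 15:30-18:35.
Viktor ∩ Zubin ∩ Nadia ∩ Beatriz: 10:40-12:20, 14:45-15:15, 15:30-18:35.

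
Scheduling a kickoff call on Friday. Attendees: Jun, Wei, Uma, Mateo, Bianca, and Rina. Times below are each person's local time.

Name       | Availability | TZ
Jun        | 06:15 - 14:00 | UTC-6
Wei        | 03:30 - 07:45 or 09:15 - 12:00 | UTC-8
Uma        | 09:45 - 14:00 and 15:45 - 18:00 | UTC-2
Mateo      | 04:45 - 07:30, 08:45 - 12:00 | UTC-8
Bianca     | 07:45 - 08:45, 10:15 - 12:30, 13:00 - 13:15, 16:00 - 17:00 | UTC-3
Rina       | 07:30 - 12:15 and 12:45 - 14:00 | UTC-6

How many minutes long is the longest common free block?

120

Jun in UTC: 12:15-20:00 (add 6h to convert from UTC-6).
Wei in UTC: 11:30-15:45, 17:15-20:00 (add 8h to convert from UTC-8).
Uma in UTC: 11:45-16:00, 17:45-20:00 (add 2h to convert from UTC-2).
Mateo in UTC: 12:45-15:30, 16:45-20:00 (add 8h to convert from UTC-8).
Bianca in UTC: 10:45-11:45, 13:15-15:30, 16:00-16:15, 19:00-20:00 (add 3h to convert from UTC-3).
Rina in UTC: 13:30-18:15, 18:45-20:00 (add 6h to convert from UTC-6).
Jun ∩ Wei: 12:15-15:45, 17:15-20:00.
Jun ∩ Wei ∩ Uma: 12:15-15:45, 17:45-20:00.
Jun ∩ Wei ∩ Uma ∩ Mateo: 12:45-15:30, 17:45-20:00.
Jun ∩ Wei ∩ Uma ∩ Mateo ∩ Bianca: 13:15-15:30, 19:00-20:00.
Jun ∩ Wei ∩ Uma ∩ Mateo ∩ Bianca ∩ Rina: 13:30-15:30, 19:00-20:00.
The longest is 13:30-15:30 at 120 minutes.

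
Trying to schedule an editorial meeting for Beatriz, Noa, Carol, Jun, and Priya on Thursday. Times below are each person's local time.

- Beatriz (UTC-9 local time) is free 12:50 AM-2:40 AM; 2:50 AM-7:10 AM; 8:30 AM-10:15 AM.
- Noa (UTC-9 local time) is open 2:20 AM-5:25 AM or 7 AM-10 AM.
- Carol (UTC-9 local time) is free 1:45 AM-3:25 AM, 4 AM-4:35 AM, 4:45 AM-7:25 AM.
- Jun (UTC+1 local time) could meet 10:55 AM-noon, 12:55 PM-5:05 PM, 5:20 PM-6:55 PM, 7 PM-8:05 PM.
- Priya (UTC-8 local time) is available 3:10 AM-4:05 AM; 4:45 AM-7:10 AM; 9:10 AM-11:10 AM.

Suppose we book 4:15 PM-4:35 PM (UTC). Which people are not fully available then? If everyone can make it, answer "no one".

Beatriz in UTC: 09:50-11:40, 11:50-16:10, 17:30-19:15 (add 9h to convert from UTC-9).
Noa in UTC: 11:20-14:25, 16:00-19:00 (add 9h to convert from UTC-9).
Carol in UTC: 10:45-12:25, 13:00-13:35, 13:45-16:25 (add 9h to convert from UTC-9).
Jun in UTC: 09:55-11:00, 11:55-16:05, 16:20-17:55, 18:00-19:05 (subtract 1h to convert from UTC+1).
Priya in UTC: 11:10-12:05, 12:45-15:10, 17:10-19:10 (add 8h to convert from UTC-8).
Beatriz: not fully free for 16:15-16:35. Noa: free for 16:15-16:35. Carol: not fully free for 16:15-16:35. Jun: not fully free for 16:15-16:35. Priya: not fully free for 16:15-16:35.

Beatriz, Carol, Jun, Priya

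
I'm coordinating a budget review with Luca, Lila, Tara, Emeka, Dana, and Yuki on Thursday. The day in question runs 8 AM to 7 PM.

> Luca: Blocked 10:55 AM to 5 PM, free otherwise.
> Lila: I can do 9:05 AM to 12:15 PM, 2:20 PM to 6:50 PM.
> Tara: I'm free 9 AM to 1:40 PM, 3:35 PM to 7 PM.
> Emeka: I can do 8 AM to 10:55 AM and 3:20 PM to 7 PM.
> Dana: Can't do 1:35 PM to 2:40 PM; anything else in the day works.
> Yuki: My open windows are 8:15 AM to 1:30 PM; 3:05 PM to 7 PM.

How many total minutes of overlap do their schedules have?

Luca free: 08:00-10:55, 17:00-19:00 (invert busy blocks within the working day).
Lila free: 09:05-12:15, 14:20-18:50.
Tara free: 09:00-13:40, 15:35-19:00.
Emeka free: 08:00-10:55, 15:20-19:00.
Dana free: 08:00-13:35, 14:40-19:00 (invert busy blocks within the working day).
Yuki free: 08:15-13:30, 15:05-19:00.
Luca ∩ Lila: 09:05-10:55, 17:00-18:50.
Luca ∩ Lila ∩ Tara: 09:05-10:55, 17:00-18:50.
Luca ∩ Lila ∩ Tara ∩ Emeka: 09:05-10:55, 17:00-18:50.
Luca ∩ Lila ∩ Tara ∩ Emeka ∩ Dana: 09:05-10:55, 17:00-18:50.
Luca ∩ Lila ∩ Tara ∩ Emeka ∩ Dana ∩ Yuki: 09:05-10:55, 17:00-18:50.
Summing the common windows: 110 + 110 = 220 minutes.

220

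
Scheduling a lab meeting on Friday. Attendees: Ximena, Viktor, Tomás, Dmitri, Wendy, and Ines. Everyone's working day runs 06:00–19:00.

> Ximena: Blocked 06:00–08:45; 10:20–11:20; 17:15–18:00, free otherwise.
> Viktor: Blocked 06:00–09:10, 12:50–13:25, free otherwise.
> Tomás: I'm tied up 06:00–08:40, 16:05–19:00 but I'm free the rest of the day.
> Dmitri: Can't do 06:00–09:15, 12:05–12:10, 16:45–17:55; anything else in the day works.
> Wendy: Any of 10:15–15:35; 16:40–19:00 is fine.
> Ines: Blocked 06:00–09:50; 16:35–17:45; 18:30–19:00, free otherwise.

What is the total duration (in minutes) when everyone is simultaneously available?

Ximena free: 08:45-10:20, 11:20-17:15, 18:00-19:00 (invert busy blocks within the working day).
Viktor free: 09:10-12:50, 13:25-19:00 (invert busy blocks within the working day).
Tomás free: 08:40-16:05 (invert busy blocks within the working day).
Dmitri free: 09:15-12:05, 12:10-16:45, 17:55-19:00 (invert busy blocks within the working day).
Wendy free: 10:15-15:35, 16:40-19:00.
Ines free: 09:50-16:35, 17:45-18:30 (invert busy blocks within the working day).
Ximena ∩ Viktor: 09:10-10:20, 11:20-12:50, 13:25-17:15, 18:00-19:00.
Ximena ∩ Viktor ∩ Tomás: 09:10-10:20, 11:20-12:50, 13:25-16:05.
Ximena ∩ Viktor ∩ Tomás ∩ Dmitri: 09:15-10:20, 11:20-12:05, 12:10-12:50, 13:25-16:05.
Ximena ∩ Viktor ∩ Tomás ∩ Dmitri ∩ Wendy: 10:15-10:20, 11:20-12:05, 12:10-12:50, 13:25-15:35.
Ximena ∩ Viktor ∩ Tomás ∩ Dmitri ∩ Wendy ∩ Ines: 10:15-10:20, 11:20-12:05, 12:10-12:50, 13:25-15:35.
So the common availability across everyone is 10:15-10:20, 11:20-12:05, 12:10-12:50, 13:25-15:35.
Summing the common windows: 5 + 45 + 40 + 130 = 220 minutes.

220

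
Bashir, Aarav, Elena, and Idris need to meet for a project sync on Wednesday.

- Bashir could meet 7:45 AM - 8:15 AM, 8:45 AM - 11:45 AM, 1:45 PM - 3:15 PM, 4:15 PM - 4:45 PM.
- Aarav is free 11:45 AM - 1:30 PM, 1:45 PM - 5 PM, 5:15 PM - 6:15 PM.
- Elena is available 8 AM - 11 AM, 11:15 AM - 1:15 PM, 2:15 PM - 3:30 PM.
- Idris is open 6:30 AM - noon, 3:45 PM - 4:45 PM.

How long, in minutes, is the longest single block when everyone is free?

0

Bashir ∩ Aarav: 13:45-15:15, 16:15-16:45.
Bashir ∩ Aarav ∩ Elena: 14:15-15:15.
Bashir ∩ Aarav ∩ Elena ∩ Idris: ∅.
There is no time when everyone is free.
No common window exists, so the longest block is 0 minutes.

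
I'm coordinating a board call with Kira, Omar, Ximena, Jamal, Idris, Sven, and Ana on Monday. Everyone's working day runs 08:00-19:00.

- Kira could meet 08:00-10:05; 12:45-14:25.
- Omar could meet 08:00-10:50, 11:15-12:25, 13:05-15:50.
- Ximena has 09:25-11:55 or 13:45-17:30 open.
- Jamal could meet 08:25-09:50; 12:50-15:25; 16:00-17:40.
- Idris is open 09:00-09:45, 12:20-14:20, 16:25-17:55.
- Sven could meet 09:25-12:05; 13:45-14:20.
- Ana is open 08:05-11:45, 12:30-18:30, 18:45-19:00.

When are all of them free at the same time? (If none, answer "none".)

Kira ∩ Omar: 08:00-10:05, 13:05-14:25.
Kira ∩ Omar ∩ Ximena: 09:25-10:05, 13:45-14:25.
Kira ∩ Omar ∩ Ximena ∩ Jamal: 09:25-09:50, 13:45-14:25.
Kira ∩ Omar ∩ Ximena ∩ Jamal ∩ Idris: 09:25-09:45, 13:45-14:20.
Kira ∩ Omar ∩ Ximena ∩ Jamal ∩ Idris ∩ Sven: 09:25-09:45, 13:45-14:20.
Kira ∩ Omar ∩ Ximena ∩ Jamal ∩ Idris ∩ Sven ∩ Ana: 09:25-09:45, 13:45-14:20.
So the common availability across everyone is 09:25-09:45, 13:45-14:20.

09:25-09:45, 13:45-14:20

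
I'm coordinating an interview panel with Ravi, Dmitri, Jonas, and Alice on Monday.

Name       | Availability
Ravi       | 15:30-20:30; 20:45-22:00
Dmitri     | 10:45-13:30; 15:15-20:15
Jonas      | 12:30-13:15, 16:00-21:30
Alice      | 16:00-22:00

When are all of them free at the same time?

Ravi ∩ Dmitri: 15:30-20:15.
Ravi ∩ Dmitri ∩ Jonas: 16:00-20:15.
Ravi ∩ Dmitri ∩ Jonas ∩ Alice: 16:00-20:15.

16:00-20:15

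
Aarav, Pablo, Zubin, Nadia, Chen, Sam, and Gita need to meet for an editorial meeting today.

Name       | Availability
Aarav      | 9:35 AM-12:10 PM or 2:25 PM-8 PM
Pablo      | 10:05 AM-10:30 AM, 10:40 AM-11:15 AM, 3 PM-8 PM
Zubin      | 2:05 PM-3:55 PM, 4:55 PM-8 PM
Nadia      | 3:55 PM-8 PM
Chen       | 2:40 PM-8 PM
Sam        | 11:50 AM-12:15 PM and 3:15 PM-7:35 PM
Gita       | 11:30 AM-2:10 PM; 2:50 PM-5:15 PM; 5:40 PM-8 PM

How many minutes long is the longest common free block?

Aarav ∩ Pablo: 10:05-10:30, 10:40-11:15, 15:00-20:00.
Aarav ∩ Pablo ∩ Zubin: 15:00-15:55, 16:55-20:00.
Aarav ∩ Pablo ∩ Zubin ∩ Nadia: 16:55-20:00.
Aarav ∩ Pablo ∩ Zubin ∩ Nadia ∩ Chen: 16:55-20:00.
Aarav ∩ Pablo ∩ Zubin ∩ Nadia ∩ Chen ∩ Sam: 16:55-19:35.
Aarav ∩ Pablo ∩ Zubin ∩ Nadia ∩ Chen ∩ Sam ∩ Gita: 16:55-17:15, 17:40-19:35.
Those are the intersection windows.
The longest is 17:40-19:35 at 115 minutes.

115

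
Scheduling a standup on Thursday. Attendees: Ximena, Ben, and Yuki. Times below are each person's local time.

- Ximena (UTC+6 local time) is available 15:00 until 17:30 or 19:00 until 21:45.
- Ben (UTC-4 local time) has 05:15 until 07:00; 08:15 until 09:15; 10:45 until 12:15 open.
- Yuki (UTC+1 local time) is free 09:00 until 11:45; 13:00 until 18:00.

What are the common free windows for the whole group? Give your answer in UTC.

Ximena in UTC: 09:00-11:30, 13:00-15:45 (subtract 6h to convert from UTC+6).
Ben in UTC: 09:15-11:00, 12:15-13:15, 14:45-16:15 (add 4h to convert from UTC-4).
Yuki in UTC: 08:00-10:45, 12:00-17:00 (subtract 1h to convert from UTC+1).
Ximena ∩ Ben: 09:15-11:00, 13:00-13:15, 14:45-15:45.
Ximena ∩ Ben ∩ Yuki: 09:15-10:45, 13:00-13:15, 14:45-15:45.

09:15-10:45, 13:00-13:15, 14:45-15:45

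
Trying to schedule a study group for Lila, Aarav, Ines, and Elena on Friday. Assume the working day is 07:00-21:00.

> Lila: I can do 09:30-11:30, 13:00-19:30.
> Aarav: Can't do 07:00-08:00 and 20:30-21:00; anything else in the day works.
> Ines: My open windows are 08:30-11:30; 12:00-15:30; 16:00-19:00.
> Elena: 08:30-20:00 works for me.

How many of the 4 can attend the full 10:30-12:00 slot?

Lila free: 09:30-11:30, 13:00-19:30.
Aarav free: 08:00-20:30 (invert busy blocks within the working day).
Ines free: 08:30-11:30, 12:00-15:30, 16:00-19:00.
Elena free: 08:30-20:00.
Aarav and Elena can make the full 10:30-12:00 slot — that's 2.

2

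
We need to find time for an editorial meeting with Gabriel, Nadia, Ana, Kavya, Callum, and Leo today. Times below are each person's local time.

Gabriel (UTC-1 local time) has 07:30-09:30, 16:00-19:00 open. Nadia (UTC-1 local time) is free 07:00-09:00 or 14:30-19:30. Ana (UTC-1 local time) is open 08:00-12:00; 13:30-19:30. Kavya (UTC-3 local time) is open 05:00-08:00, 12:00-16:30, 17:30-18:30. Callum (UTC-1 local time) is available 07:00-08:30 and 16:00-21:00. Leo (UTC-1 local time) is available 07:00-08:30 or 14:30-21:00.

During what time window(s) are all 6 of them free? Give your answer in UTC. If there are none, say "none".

09:00-09:30, 17:00-19:30

Gabriel in UTC: 08:30-10:30, 17:00-20:00 (add 1h to convert from UTC-1).
Nadia in UTC: 08:00-10:00, 15:30-20:30 (add 1h to convert from UTC-1).
Ana in UTC: 09:00-13:00, 14:30-20:30 (add 1h to convert from UTC-1).
Kavya in UTC: 08:00-11:00, 15:00-19:30, 20:30-21:30 (add 3h to convert from UTC-3).
Callum in UTC: 08:00-09:30, 17:00-22:00 (add 1h to convert from UTC-1).
Leo in UTC: 08:00-09:30, 15:30-22:00 (add 1h to convert from UTC-1).
Gabriel ∩ Nadia: 08:30-10:00, 17:00-20:00.
Gabriel ∩ Nadia ∩ Ana: 09:00-10:00, 17:00-20:00.
Gabriel ∩ Nadia ∩ Ana ∩ Kavya: 09:00-10:00, 17:00-19:30.
Gabriel ∩ Nadia ∩ Ana ∩ Kavya ∩ Callum: 09:00-09:30, 17:00-19:30.
Gabriel ∩ Nadia ∩ Ana ∩ Kavya ∩ Callum ∩ Leo: 09:00-09:30, 17:00-19:30.
So the common availability across everyone is 09:00-09:30, 17:00-19:30.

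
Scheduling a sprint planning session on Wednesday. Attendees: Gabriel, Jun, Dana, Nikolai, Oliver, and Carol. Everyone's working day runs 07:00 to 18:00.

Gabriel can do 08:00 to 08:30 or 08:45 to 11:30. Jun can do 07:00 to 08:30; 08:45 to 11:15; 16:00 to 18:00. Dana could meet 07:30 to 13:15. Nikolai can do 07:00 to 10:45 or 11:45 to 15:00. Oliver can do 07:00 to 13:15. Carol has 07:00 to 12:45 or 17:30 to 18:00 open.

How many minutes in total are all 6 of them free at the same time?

Gabriel ∩ Jun: 08:00-08:30, 08:45-11:15.
Gabriel ∩ Jun ∩ Dana: 08:00-08:30, 08:45-11:15.
Gabriel ∩ Jun ∩ Dana ∩ Nikolai: 08:00-08:30, 08:45-10:45.
Gabriel ∩ Jun ∩ Dana ∩ Nikolai ∩ Oliver: 08:00-08:30, 08:45-10:45.
Gabriel ∩ Jun ∩ Dana ∩ Nikolai ∩ Oliver ∩ Carol: 08:00-08:30, 08:45-10:45.
Summing the common windows: 30 + 120 = 150 minutes.

150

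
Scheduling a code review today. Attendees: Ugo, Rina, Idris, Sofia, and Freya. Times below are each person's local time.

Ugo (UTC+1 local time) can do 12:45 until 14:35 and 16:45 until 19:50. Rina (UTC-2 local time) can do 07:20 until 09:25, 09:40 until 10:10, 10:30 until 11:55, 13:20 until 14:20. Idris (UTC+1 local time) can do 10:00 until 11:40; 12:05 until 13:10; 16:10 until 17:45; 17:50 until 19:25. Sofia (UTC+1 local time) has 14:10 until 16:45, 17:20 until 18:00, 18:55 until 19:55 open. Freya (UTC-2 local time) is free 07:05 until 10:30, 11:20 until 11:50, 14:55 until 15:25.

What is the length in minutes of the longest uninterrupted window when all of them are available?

0

Ugo in UTC: 11:45-13:35, 15:45-18:50 (subtract 1h to convert from UTC+1).
Rina in UTC: 09:20-11:25, 11:40-12:10, 12:30-13:55, 15:20-16:20 (add 2h to convert from UTC-2).
Idris in UTC: 09:00-10:40, 11:05-12:10, 15:10-16:45, 16:50-18:25 (subtract 1h to convert from UTC+1).
Sofia in UTC: 13:10-15:45, 16:20-17:00, 17:55-18:55 (subtract 1h to convert from UTC+1).
Freya in UTC: 09:05-12:30, 13:20-13:50, 16:55-17:25 (add 2h to convert from UTC-2).
Ugo ∩ Rina: 11:45-12:10, 12:30-13:35, 15:45-16:20.
Ugo ∩ Rina ∩ Idris: 11:45-12:10, 15:45-16:20.
Ugo ∩ Rina ∩ Idris ∩ Sofia: ∅.
Ugo ∩ Rina ∩ Idris ∩ Sofia ∩ Freya: ∅.
There is no time when everyone is free.
No common window exists, so the longest block is 0 minutes.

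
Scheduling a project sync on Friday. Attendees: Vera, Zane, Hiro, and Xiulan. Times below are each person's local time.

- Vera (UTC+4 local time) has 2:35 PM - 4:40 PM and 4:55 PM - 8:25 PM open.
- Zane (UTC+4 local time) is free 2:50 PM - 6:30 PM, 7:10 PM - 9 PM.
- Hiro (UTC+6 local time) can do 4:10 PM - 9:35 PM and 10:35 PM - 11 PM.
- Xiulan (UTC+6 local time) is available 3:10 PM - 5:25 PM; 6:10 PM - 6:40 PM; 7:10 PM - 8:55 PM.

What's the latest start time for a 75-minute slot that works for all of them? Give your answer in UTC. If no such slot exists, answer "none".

13:15

Vera in UTC: 10:35-12:40, 12:55-16:25 (subtract 4h to convert from UTC+4).
Zane in UTC: 10:50-14:30, 15:10-17:00 (subtract 4h to convert from UTC+4).
Hiro in UTC: 10:10-15:35, 16:35-17:00 (subtract 6h to convert from UTC+6).
Xiulan in UTC: 09:10-11:25, 12:10-12:40, 13:10-14:55 (subtract 6h to convert from UTC+6).
Vera ∩ Zane: 10:50-12:40, 12:55-14:30, 15:10-16:25.
Vera ∩ Zane ∩ Hiro: 10:50-12:40, 12:55-14:30, 15:10-15:35.
Vera ∩ Zane ∩ Hiro ∩ Xiulan: 10:50-11:25, 12:10-12:40, 13:10-14:30.
So the common availability across everyone is 10:50-11:25, 12:10-12:40, 13:10-14:30.
The last common window of at least 75 minutes is 13:10-14:30; a 75-minute meeting can start as late as 13:15 and still end by 14:30.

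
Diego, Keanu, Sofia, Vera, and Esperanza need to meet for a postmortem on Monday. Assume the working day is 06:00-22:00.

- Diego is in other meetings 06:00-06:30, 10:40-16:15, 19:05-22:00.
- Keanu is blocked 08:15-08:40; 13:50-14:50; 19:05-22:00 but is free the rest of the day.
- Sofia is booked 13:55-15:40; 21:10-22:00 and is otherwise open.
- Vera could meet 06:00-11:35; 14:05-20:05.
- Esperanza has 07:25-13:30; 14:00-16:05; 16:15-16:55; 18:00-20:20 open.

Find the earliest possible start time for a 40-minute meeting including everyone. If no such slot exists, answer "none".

07:25

Diego free: 06:30-10:40, 16:15-19:05 (invert busy blocks within the working day).
Keanu free: 06:00-08:15, 08:40-13:50, 14:50-19:05 (invert busy blocks within the working day).
Sofia free: 06:00-13:55, 15:40-21:10 (invert busy blocks within the working day).
Vera free: 06:00-11:35, 14:05-20:05.
Esperanza free: 07:25-13:30, 14:00-16:05, 16:15-16:55, 18:00-20:20.
Diego ∩ Keanu: 06:30-08:15, 08:40-10:40, 16:15-19:05.
Diego ∩ Keanu ∩ Sofia: 06:30-08:15, 08:40-10:40, 16:15-19:05.
Diego ∩ Keanu ∩ Sofia ∩ Vera: 06:30-08:15, 08:40-10:40, 16:15-19:05.
Diego ∩ Keanu ∩ Sofia ∩ Vera ∩ Esperanza: 07:25-08:15, 08:40-10:40, 16:15-16:55, 18:00-19:05.
The first common window of at least 40 minutes is 07:25-08:15, so the earliest start is 07:25.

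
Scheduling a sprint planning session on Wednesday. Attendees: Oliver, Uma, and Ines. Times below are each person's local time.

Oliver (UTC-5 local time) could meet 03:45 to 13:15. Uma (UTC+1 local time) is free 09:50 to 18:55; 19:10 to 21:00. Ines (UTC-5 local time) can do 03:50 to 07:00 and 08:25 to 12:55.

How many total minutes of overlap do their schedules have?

460

Oliver in UTC: 08:45-18:15 (add 5h to convert from UTC-5).
Uma in UTC: 08:50-17:55, 18:10-20:00 (subtract 1h to convert from UTC+1).
Ines in UTC: 08:50-12:00, 13:25-17:55 (add 5h to convert from UTC-5).
Oliver ∩ Uma: 08:50-17:55, 18:10-18:15.
Oliver ∩ Uma ∩ Ines: 08:50-12:00, 13:25-17:55.
Those are the intersection windows.
Summing the common windows: 190 + 270 = 460 minutes.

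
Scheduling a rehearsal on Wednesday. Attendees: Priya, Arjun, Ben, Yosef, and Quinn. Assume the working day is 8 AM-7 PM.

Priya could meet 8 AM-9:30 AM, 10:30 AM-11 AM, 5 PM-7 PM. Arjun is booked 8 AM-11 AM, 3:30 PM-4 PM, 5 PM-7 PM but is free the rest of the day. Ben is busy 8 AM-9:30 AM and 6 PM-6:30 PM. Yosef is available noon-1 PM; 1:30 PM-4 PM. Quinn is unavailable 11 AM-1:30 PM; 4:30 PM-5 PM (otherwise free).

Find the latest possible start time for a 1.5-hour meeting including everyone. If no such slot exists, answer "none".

none

Priya free: 08:00-09:30, 10:30-11:00, 17:00-19:00.
Arjun free: 11:00-15:30, 16:00-17:00 (invert busy blocks within the working day).
Ben free: 09:30-18:00, 18:30-19:00 (invert busy blocks within the working day).
Yosef free: 12:00-13:00, 13:30-16:00.
Quinn free: 08:00-11:00, 13:30-16:30, 17:00-19:00 (invert busy blocks within the working day).
Priya ∩ Arjun: ∅.
Priya ∩ Arjun ∩ Ben: ∅.
Priya ∩ Arjun ∩ Ben ∩ Yosef: ∅.
Priya ∩ Arjun ∩ Ben ∩ Yosef ∩ Quinn: ∅.
There is no time when everyone is free.
No common window is at least 90 minutes long.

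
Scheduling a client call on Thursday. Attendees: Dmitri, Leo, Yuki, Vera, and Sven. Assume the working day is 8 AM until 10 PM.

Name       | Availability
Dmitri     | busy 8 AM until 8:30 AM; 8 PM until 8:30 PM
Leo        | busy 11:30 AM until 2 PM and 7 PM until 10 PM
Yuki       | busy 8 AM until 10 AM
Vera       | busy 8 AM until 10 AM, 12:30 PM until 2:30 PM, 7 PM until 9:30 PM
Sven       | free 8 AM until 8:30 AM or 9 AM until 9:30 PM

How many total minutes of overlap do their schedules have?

Dmitri free: 08:30-20:00, 20:30-22:00 (invert busy blocks within the working day).
Leo free: 08:00-11:30, 14:00-19:00 (invert busy blocks within the working day).
Yuki free: 10:00-22:00 (invert busy blocks within the working day).
Vera free: 10:00-12:30, 14:30-19:00, 21:30-22:00 (invert busy blocks within the working day).
Sven free: 08:00-08:30, 09:00-21:30.
Dmitri ∩ Leo: 08:30-11:30, 14:00-19:00.
Dmitri ∩ Leo ∩ Yuki: 10:00-11:30, 14:00-19:00.
Dmitri ∩ Leo ∩ Yuki ∩ Vera: 10:00-11:30, 14:30-19:00.
Dmitri ∩ Leo ∩ Yuki ∩ Vera ∩ Sven: 10:00-11:30, 14:30-19:00.
Summing the common windows: 90 + 270 = 360 minutes.

360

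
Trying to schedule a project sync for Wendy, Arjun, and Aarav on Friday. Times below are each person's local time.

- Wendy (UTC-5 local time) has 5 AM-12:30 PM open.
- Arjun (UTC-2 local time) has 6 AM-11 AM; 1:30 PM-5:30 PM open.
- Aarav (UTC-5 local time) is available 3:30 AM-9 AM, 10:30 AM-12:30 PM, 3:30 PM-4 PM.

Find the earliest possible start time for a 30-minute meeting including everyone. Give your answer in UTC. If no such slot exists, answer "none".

10:00

Wendy in UTC: 10:00-17:30 (add 5h to convert from UTC-5).
Arjun in UTC: 08:00-13:00, 15:30-19:30 (add 2h to convert from UTC-2).
Aarav in UTC: 08:30-14:00, 15:30-17:30, 20:30-21:00 (add 5h to convert from UTC-5).
Wendy ∩ Arjun: 10:00-13:00, 15:30-17:30.
Wendy ∩ Arjun ∩ Aarav: 10:00-13:00, 15:30-17:30.
So the common availability across everyone is 10:00-13:00, 15:30-17:30.
The first common window of at least 30 minutes is 10:00-13:00, so the earliest start is 10:00.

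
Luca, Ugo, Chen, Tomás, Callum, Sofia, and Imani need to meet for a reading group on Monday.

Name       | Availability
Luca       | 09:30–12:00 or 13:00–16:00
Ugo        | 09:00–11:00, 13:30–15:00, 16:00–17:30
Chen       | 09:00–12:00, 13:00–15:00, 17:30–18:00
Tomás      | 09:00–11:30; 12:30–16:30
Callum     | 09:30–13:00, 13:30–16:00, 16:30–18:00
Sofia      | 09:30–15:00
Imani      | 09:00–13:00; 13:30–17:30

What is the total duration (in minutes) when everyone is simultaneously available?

Luca ∩ Ugo: 09:30-11:00, 13:30-15:00.
Luca ∩ Ugo ∩ Chen: 09:30-11:00, 13:30-15:00.
Luca ∩ Ugo ∩ Chen ∩ Tomás: 09:30-11:00, 13:30-15:00.
Luca ∩ Ugo ∩ Chen ∩ Tomás ∩ Callum: 09:30-11:00, 13:30-15:00.
Luca ∩ Ugo ∩ Chen ∩ Tomás ∩ Callum ∩ Sofia: 09:30-11:00, 13:30-15:00.
Luca ∩ Ugo ∩ Chen ∩ Tomás ∩ Callum ∩ Sofia ∩ Imani: 09:30-11:00, 13:30-15:00.
So the common availability across everyone is 09:30-11:00, 13:30-15:00.
Summing the common windows: 90 + 90 = 180 minutes.

180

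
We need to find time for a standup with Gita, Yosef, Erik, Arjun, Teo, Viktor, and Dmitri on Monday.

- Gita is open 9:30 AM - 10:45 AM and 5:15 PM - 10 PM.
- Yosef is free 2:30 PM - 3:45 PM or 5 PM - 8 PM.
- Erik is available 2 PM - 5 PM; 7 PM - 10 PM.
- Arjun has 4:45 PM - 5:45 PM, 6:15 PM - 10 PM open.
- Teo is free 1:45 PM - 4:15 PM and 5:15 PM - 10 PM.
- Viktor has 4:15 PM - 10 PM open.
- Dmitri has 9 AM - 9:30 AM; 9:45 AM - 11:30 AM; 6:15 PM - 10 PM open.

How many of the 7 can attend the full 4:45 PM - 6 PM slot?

Viktor can make the full 16:45-18:00 slot — that's 1.

1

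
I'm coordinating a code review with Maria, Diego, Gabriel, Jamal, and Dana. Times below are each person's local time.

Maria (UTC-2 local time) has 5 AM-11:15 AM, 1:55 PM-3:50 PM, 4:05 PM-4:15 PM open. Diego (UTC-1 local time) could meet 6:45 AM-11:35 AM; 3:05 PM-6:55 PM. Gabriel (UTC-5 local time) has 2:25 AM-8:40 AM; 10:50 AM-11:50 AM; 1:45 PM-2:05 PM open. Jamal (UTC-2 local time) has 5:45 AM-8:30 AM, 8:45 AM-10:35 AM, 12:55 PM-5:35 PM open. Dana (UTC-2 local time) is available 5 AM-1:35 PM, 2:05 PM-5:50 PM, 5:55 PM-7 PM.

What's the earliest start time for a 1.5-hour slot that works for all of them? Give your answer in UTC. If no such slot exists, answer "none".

07:45

Maria in UTC: 07:00-13:15, 15:55-17:50, 18:05-18:15 (add 2h to convert from UTC-2).
Diego in UTC: 07:45-12:35, 16:05-19:55 (add 1h to convert from UTC-1).
Gabriel in UTC: 07:25-13:40, 15:50-16:50, 18:45-19:05 (add 5h to convert from UTC-5).
Jamal in UTC: 07:45-10:30, 10:45-12:35, 14:55-19:35 (add 2h to convert from UTC-2).
Dana in UTC: 07:00-15:35, 16:05-19:50, 19:55-21:00 (add 2h to convert from UTC-2).
Maria ∩ Diego: 07:45-12:35, 16:05-17:50, 18:05-18:15.
Maria ∩ Diego ∩ Gabriel: 07:45-12:35, 16:05-16:50.
Maria ∩ Diego ∩ Gabriel ∩ Jamal: 07:45-10:30, 10:45-12:35, 16:05-16:50.
Maria ∩ Diego ∩ Gabriel ∩ Jamal ∩ Dana: 07:45-10:30, 10:45-12:35, 16:05-16:50.
Those are the intersection windows.
The first common window of at least 90 minutes is 07:45-10:30, so the earliest start is 07:45.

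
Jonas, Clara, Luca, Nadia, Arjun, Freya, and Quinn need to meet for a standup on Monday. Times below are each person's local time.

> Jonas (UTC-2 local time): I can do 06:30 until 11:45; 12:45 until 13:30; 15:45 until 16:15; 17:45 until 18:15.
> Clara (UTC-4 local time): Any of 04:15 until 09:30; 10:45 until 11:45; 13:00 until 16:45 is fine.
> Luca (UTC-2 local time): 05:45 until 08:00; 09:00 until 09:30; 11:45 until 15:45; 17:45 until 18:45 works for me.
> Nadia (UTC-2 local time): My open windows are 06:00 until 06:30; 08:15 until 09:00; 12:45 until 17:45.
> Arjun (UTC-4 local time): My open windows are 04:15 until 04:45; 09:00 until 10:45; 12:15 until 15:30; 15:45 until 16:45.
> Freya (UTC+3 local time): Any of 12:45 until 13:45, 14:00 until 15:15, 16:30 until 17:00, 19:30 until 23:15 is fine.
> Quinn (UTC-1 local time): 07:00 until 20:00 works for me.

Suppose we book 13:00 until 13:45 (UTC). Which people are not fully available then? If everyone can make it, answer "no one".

Jonas in UTC: 08:30-13:45, 14:45-15:30, 17:45-18:15, 19:45-20:15 (add 2h to convert from UTC-2).
Clara in UTC: 08:15-13:30, 14:45-15:45, 17:00-20:45 (add 4h to convert from UTC-4).
Luca in UTC: 07:45-10:00, 11:00-11:30, 13:45-17:45, 19:45-20:45 (add 2h to convert from UTC-2).
Nadia in UTC: 08:00-08:30, 10:15-11:00, 14:45-19:45 (add 2h to convert from UTC-2).
Arjun in UTC: 08:15-08:45, 13:00-14:45, 16:15-19:30, 19:45-20:45 (add 4h to convert from UTC-4).
Freya in UTC: 09:45-10:45, 11:00-12:15, 13:30-14:00, 16:30-20:15 (subtract 3h to convert from UTC+3).
Quinn in UTC: 08:00-21:00 (add 1h to convert from UTC-1).
Jonas: free for 13:00-13:45. Clara: not fully free for 13:00-13:45. Luca: not fully free for 13:00-13:45. Nadia: not fully free for 13:00-13:45. Arjun: free for 13:00-13:45. Freya: not fully free for 13:00-13:45. Quinn: free for 13:00-13:45.

Clara, Freya, Luca, Nadia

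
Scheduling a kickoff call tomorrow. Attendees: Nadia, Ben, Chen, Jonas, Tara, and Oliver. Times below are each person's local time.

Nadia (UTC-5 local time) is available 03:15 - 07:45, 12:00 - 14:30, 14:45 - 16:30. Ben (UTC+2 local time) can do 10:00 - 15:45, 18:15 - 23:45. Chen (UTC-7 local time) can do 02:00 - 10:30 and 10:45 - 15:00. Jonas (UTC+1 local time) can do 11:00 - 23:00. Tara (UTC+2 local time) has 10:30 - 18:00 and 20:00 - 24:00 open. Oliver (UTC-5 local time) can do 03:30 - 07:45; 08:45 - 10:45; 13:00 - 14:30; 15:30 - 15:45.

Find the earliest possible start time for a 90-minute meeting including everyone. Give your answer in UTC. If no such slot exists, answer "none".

Nadia in UTC: 08:15-12:45, 17:00-19:30, 19:45-21:30 (add 5h to convert from UTC-5).
Ben in UTC: 08:00-13:45, 16:15-21:45 (subtract 2h to convert from UTC+2).
Chen in UTC: 09:00-17:30, 17:45-22:00 (add 7h to convert from UTC-7).
Jonas in UTC: 10:00-22:00 (subtract 1h to convert from UTC+1).
Tara in UTC: 08:30-16:00, 18:00-22:00 (subtract 2h to convert from UTC+2).
Oliver in UTC: 08:30-12:45, 13:45-15:45, 18:00-19:30, 20:30-20:45 (add 5h to convert from UTC-5).
Nadia ∩ Ben: 08:15-12:45, 17:00-19:30, 19:45-21:30.
Nadia ∩ Ben ∩ Chen: 09:00-12:45, 17:00-17:30, 17:45-19:30, 19:45-21:30.
Nadia ∩ Ben ∩ Chen ∩ Jonas: 10:00-12:45, 17:00-17:30, 17:45-19:30, 19:45-21:30.
Nadia ∩ Ben ∩ Chen ∩ Jonas ∩ Tara: 10:00-12:45, 18:00-19:30, 19:45-21:30.
Nadia ∩ Ben ∩ Chen ∩ Jonas ∩ Tara ∩ Oliver: 10:00-12:45, 18:00-19:30, 20:30-20:45.
The first common window of at least 90 minutes is 10:00-12:45, so the earliest start is 10:00.

10:00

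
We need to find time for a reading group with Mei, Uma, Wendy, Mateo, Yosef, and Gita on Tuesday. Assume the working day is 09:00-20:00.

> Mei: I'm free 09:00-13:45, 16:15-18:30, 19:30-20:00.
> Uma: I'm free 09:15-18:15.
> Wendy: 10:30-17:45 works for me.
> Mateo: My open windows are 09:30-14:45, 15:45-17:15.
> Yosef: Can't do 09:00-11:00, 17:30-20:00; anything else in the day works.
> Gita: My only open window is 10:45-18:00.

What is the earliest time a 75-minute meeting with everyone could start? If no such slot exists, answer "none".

11:00

Mei free: 09:00-13:45, 16:15-18:30, 19:30-20:00.
Uma free: 09:15-18:15.
Wendy free: 10:30-17:45.
Mateo free: 09:30-14:45, 15:45-17:15.
Yosef free: 11:00-17:30 (invert busy blocks within the working day).
Gita free: 10:45-18:00.
Mei ∩ Uma: 09:15-13:45, 16:15-18:15.
Mei ∩ Uma ∩ Wendy: 10:30-13:45, 16:15-17:45.
Mei ∩ Uma ∩ Wendy ∩ Mateo: 10:30-13:45, 16:15-17:15.
Mei ∩ Uma ∩ Wendy ∩ Mateo ∩ Yosef: 11:00-13:45, 16:15-17:15.
Mei ∩ Uma ∩ Wendy ∩ Mateo ∩ Yosef ∩ Gita: 11:00-13:45, 16:15-17:15.
The first common window of at least 75 minutes is 11:00-13:45, so the earliest start is 11:00.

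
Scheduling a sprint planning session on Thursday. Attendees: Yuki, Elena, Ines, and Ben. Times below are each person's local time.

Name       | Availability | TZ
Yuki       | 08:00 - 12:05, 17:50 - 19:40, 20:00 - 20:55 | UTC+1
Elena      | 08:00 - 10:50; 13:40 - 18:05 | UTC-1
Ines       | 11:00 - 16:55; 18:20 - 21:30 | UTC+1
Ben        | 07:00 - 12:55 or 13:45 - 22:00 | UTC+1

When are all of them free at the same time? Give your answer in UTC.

Yuki in UTC: 07:00-11:05, 16:50-18:40, 19:00-19:55 (subtract 1h to convert from UTC+1).
Elena in UTC: 09:00-11:50, 14:40-19:05 (add 1h to convert from UTC-1).
Ines in UTC: 10:00-15:55, 17:20-20:30 (subtract 1h to convert from UTC+1).
Ben in UTC: 06:00-11:55, 12:45-21:00 (subtract 1h to convert from UTC+1).
Yuki ∩ Elena: 09:00-11:05, 16:50-18:40, 19:00-19:05.
Yuki ∩ Elena ∩ Ines: 10:00-11:05, 17:20-18:40, 19:00-19:05.
Yuki ∩ Elena ∩ Ines ∩ Ben: 10:00-11:05, 17:20-18:40, 19:00-19:05.
Those are the intersection windows.

10:00-11:05, 17:20-18:40, 19:00-19:05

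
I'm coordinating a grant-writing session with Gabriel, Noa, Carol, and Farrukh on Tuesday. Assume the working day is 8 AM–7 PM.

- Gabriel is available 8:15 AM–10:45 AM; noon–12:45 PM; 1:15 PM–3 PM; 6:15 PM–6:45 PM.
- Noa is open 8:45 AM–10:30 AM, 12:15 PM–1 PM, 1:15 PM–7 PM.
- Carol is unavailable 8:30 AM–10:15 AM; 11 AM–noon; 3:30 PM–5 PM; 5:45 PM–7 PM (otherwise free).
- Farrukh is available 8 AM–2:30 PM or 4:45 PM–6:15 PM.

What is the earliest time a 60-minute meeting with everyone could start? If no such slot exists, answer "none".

Gabriel free: 08:15-10:45, 12:00-12:45, 13:15-15:00, 18:15-18:45.
Noa free: 08:45-10:30, 12:15-13:00, 13:15-19:00.
Carol free: 08:00-08:30, 10:15-11:00, 12:00-15:30, 17:00-17:45 (invert busy blocks within the working day).
Farrukh free: 08:00-14:30, 16:45-18:15.
Gabriel ∩ Noa: 08:45-10:30, 12:15-12:45, 13:15-15:00, 18:15-18:45.
Gabriel ∩ Noa ∩ Carol: 10:15-10:30, 12:15-12:45, 13:15-15:00.
Gabriel ∩ Noa ∩ Carol ∩ Farrukh: 10:15-10:30, 12:15-12:45, 13:15-14:30.
The first common window of at least 60 minutes is 13:15-14:30, so the earliest start is 13:15.

13:15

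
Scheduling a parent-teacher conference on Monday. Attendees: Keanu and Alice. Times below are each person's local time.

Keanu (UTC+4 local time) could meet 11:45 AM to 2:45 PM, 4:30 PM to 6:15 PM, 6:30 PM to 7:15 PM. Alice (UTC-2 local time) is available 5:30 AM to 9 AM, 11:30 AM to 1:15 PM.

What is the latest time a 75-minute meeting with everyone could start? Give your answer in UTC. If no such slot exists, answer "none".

Keanu in UTC: 07:45-10:45, 12:30-14:15, 14:30-15:15 (subtract 4h to convert from UTC+4).
Alice in UTC: 07:30-11:00, 13:30-15:15 (add 2h to convert from UTC-2).
Keanu ∩ Alice: 07:45-10:45, 13:30-14:15, 14:30-15:15.
The last common window of at least 75 minutes is 07:45-10:45; a 75-minute meeting can start as late as 09:30 and still end by 10:45.

09:30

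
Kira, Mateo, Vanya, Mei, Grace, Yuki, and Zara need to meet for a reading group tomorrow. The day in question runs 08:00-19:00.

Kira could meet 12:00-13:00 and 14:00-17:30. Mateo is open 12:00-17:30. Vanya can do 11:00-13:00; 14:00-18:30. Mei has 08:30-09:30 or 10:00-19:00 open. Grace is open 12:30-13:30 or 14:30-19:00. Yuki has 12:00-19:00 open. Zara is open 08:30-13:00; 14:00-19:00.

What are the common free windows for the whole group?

12:30-13:00, 14:30-17:30

Kira ∩ Mateo: 12:00-13:00, 14:00-17:30.
Kira ∩ Mateo ∩ Vanya: 12:00-13:00, 14:00-17:30.
Kira ∩ Mateo ∩ Vanya ∩ Mei: 12:00-13:00, 14:00-17:30.
Kira ∩ Mateo ∩ Vanya ∩ Mei ∩ Grace: 12:30-13:00, 14:30-17:30.
Kira ∩ Mateo ∩ Vanya ∩ Mei ∩ Grace ∩ Yuki: 12:30-13:00, 14:30-17:30.
Kira ∩ Mateo ∩ Vanya ∩ Mei ∩ Grace ∩ Yuki ∩ Zara: 12:30-13:00, 14:30-17:30.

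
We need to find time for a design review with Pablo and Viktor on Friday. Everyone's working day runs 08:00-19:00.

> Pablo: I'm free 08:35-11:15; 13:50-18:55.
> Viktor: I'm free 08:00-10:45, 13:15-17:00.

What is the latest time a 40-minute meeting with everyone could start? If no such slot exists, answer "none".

Pablo ∩ Viktor: 08:35-10:45, 13:50-17:00.
So the common availability across everyone is 08:35-10:45, 13:50-17:00.
The last common window of at least 40 minutes is 13:50-17:00; a 40-minute meeting can start as late as 16:20 and still end by 17:00.

16:20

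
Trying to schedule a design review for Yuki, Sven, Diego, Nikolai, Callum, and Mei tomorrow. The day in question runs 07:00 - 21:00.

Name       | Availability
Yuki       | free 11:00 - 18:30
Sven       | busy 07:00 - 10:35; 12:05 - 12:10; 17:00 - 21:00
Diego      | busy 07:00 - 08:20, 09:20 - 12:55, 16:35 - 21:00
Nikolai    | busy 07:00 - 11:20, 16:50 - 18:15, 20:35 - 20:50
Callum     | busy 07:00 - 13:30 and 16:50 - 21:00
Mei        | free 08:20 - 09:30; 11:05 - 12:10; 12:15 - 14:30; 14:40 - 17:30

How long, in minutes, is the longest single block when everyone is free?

115

Yuki free: 11:00-18:30.
Sven free: 10:35-12:05, 12:10-17:00 (invert busy blocks within the working day).
Diego free: 08:20-09:20, 12:55-16:35 (invert busy blocks within the working day).
Nikolai free: 11:20-16:50, 18:15-20:35, 20:50-21:00 (invert busy blocks within the working day).
Callum free: 13:30-16:50 (invert busy blocks within the working day).
Mei free: 08:20-09:30, 11:05-12:10, 12:15-14:30, 14:40-17:30.
Yuki ∩ Sven: 11:00-12:05, 12:10-17:00.
Yuki ∩ Sven ∩ Diego: 12:55-16:35.
Yuki ∩ Sven ∩ Diego ∩ Nikolai: 12:55-16:35.
Yuki ∩ Sven ∩ Diego ∩ Nikolai ∩ Callum: 13:30-16:35.
Yuki ∩ Sven ∩ Diego ∩ Nikolai ∩ Callum ∩ Mei: 13:30-14:30, 14:40-16:35.
The longest is 14:40-16:35 at 115 minutes.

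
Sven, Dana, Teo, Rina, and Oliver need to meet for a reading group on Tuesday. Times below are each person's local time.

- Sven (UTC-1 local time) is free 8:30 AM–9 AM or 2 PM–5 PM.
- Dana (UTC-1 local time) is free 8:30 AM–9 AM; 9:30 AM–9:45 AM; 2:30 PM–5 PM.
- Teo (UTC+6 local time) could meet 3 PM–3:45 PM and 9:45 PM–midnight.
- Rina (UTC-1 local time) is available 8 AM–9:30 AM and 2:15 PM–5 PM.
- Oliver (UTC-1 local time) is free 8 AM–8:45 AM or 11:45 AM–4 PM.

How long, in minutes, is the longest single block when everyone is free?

75

Sven in UTC: 09:30-10:00, 15:00-18:00 (add 1h to convert from UTC-1).
Dana in UTC: 09:30-10:00, 10:30-10:45, 15:30-18:00 (add 1h to convert from UTC-1).
Teo in UTC: 09:00-09:45, 15:45-18:00 (subtract 6h to convert from UTC+6).
Rina in UTC: 09:00-10:30, 15:15-18:00 (add 1h to convert from UTC-1).
Oliver in UTC: 09:00-09:45, 12:45-17:00 (add 1h to convert from UTC-1).
Sven ∩ Dana: 09:30-10:00, 15:30-18:00.
Sven ∩ Dana ∩ Teo: 09:30-09:45, 15:45-18:00.
Sven ∩ Dana ∩ Teo ∩ Rina: 09:30-09:45, 15:45-18:00.
Sven ∩ Dana ∩ Teo ∩ Rina ∩ Oliver: 09:30-09:45, 15:45-17:00.
So the common availability across everyone is 09:30-09:45, 15:45-17:00.
The longest is 15:45-17:00 at 75 minutes.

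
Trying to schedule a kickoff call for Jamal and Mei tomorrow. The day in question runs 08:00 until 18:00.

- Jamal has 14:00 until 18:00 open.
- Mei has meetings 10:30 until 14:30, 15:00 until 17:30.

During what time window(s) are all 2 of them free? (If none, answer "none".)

Jamal free: 14:00-18:00.
Mei free: 08:00-10:30, 14:30-15:00, 17:30-18:00 (invert busy blocks within the working day).
Jamal ∩ Mei: 14:30-15:00, 17:30-18:00.

14:30-15:00, 17:30-18:00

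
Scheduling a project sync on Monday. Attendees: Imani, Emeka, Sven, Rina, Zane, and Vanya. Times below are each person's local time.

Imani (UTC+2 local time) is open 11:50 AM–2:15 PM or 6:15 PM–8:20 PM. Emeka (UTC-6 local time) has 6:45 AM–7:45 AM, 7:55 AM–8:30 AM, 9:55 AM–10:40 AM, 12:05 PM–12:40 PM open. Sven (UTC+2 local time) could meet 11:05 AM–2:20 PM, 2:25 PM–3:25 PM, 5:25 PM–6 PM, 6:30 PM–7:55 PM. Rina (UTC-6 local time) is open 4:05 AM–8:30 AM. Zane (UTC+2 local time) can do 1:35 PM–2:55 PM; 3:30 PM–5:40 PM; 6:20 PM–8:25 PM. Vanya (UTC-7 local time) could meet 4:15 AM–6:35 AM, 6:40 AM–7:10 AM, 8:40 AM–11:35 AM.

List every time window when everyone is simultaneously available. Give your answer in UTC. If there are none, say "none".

Imani in UTC: 09:50-12:15, 16:15-18:20 (subtract 2h to convert from UTC+2).
Emeka in UTC: 12:45-13:45, 13:55-14:30, 15:55-16:40, 18:05-18:40 (add 6h to convert from UTC-6).
Sven in UTC: 09:05-12:20, 12:25-13:25, 15:25-16:00, 16:30-17:55 (subtract 2h to convert from UTC+2).
Rina in UTC: 10:05-14:30 (add 6h to convert from UTC-6).
Zane in UTC: 11:35-12:55, 13:30-15:40, 16:20-18:25 (subtract 2h to convert from UTC+2).
Vanya in UTC: 11:15-13:35, 13:40-14:10, 15:40-18:35 (add 7h to convert from UTC-7).
Imani ∩ Emeka: 16:15-16:40, 18:05-18:20.
Imani ∩ Emeka ∩ Sven: 16:30-16:40.
Imani ∩ Emeka ∩ Sven ∩ Rina: ∅.
Imani ∩ Emeka ∩ Sven ∩ Rina ∩ Zane: ∅.
Imani ∩ Emeka ∩ Sven ∩ Rina ∩ Zane ∩ Vanya: ∅.
There is no time when everyone is free.

none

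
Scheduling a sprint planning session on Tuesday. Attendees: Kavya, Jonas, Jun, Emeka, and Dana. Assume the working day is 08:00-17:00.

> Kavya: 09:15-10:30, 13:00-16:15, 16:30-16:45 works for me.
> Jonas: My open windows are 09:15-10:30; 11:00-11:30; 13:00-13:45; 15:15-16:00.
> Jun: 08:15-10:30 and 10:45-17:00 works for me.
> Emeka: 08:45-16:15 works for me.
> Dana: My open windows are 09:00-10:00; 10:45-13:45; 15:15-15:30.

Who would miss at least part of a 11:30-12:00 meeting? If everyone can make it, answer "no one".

Kavya: not fully free for 11:30-12:00. Jonas: not fully free for 11:30-12:00. Jun: free for 11:30-12:00. Emeka: free for 11:30-12:00. Dana: free for 11:30-12:00.

Jonas, Kavya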